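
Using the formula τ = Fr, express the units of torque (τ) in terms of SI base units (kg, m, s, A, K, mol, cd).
Units of each symbol in τ = Fr:
  F (force): kg·m/s²
  r (lever arm): m

Multiplying the contributions: [kg·m/s²] · [m]
Adding exponents of each base unit: kg: 1, m: 2, s: -2
SI base units of torque: kg·m²/s²

Answer: kg·m²/s²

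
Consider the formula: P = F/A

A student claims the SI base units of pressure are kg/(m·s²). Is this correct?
Units of each symbol in P = F/A:
  F (force): kg·m/s²
  A (area): m²  → in the denominator, contributes 1/m²

Multiplying the contributions: [kg·m/s²] · [1/m²]
Adding exponents of each base unit: kg: 1, m: -1, s: -2
SI base units of pressure: kg/(m·s²)

The claimed units kg/(m·s²) match the derived units, so the claim is correct.

Answer: Yes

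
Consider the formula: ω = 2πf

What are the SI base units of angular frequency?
Units of each symbol in ω = 2πf:
  f (frequency): 1/s
  The factor 2π is dimensionless.

Multiplying the contributions: [1/s]
Adding exponents of each base unit: s: -1
SI base units of angular frequency: 1/s

Answer: 1/s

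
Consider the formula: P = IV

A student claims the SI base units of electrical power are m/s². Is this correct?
Units of each symbol in P = IV:
  I (current): A
  V (voltage, in volts): kg·m²/(s³·A)

Multiplying the contributions: [A] · [kg·m²/(s³·A)]
Adding exponents of each base unit: kg: 1, m: 2, s: -3
SI base units of electrical power: kg·m²/s³

The claimed units m/s² (exponents m: 1, s: -2) do not match the derived units kg·m²/s³ (exponents kg: 1, m: 2, s: -3), so the claim is incorrect.

Answer: No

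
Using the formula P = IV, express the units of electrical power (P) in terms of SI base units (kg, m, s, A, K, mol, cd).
Units of each symbol in P = IV:
  I (current): A
  V (voltage, in volts): kg·m²/(s³·A)

Multiplying the contributions: [A] · [kg·m²/(s³·A)]
Adding exponents of each base unit: kg: 1, m: 2, s: -3
SI base units of electrical power: kg·m²/s³

Answer: kg·m²/s³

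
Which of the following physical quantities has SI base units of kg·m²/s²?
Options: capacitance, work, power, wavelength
Checking the SI base units of each option:
  capacitance (C = Q/V): s⁴·A²/(kg·m²)  ✗
  work (W = Fd): kg·m²/s²  ✓ matches
  power (P = W/t): kg·m²/s³  ✗
  wavelength (λ = v/f): m  ✗

Only work has units kg·m²/s².

Answer: work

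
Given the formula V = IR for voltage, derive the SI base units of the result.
Units of each symbol in V = IR:
  I (current): A
  R (resistance, in ohms): kg·m²/(s³·A²)

Multiplying the contributions: [A] · [kg·m²/(s³·A²)]
Adding exponents of each base unit: kg: 1, m: 2, s: -3, A: -1
SI base units of voltage: kg·m²/(s³·A)

Answer: kg·m²/(s³·A)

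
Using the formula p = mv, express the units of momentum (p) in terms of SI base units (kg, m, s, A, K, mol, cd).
Units of each symbol in p = mv:
  m (mass): kg
  v (velocity): m/s

Multiplying the contributions: [kg] · [m/s]
Adding exponents of each base unit: kg: 1, m: 1, s: -1
SI base units of momentum: kg·m/s

Answer: kg·m/s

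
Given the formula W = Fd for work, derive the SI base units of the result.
Units of each symbol in W = Fd:
  F (force): kg·m/s²
  d (displacement): m

Multiplying the contributions: [kg·m/s²] · [m]
Adding exponents of each base unit: kg: 1, m: 2, s: -2
SI base units of work: kg·m²/s²

Answer: kg·m²/s²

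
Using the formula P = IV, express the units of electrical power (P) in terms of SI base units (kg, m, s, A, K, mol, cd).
Units of each symbol in P = IV:
  I (current): A
  V (voltage, in volts): kg·m²/(s³·A)

Multiplying the contributions: [A] · [kg·m²/(s³·A)]
Adding exponents of each base unit: kg: 1, m: 2, s: -3
SI base units of electrical power: kg·m²/s³

Answer: kg·m²/s³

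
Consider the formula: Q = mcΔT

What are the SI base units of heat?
Units of each symbol in Q = mcΔT:
  m (mass): kg
  c (specific heat capacity, in J/(kg·K)): m²/(s²·K)
  ΔT (temperature change): K

Multiplying the contributions: [kg] · [m²/(s²·K)] · [K]
Adding exponents of each base unit: kg: 1, m: 2, s: -2
SI base units of heat: kg·m²/s²

Answer: kg·m²/s²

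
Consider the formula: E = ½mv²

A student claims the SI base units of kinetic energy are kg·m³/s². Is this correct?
Units of each symbol in E = ½mv²:
  m (mass): kg
  v (speed): m/s  → to the power 2, contributes m²/s²
  The factor ½ is dimensionless.

Multiplying the contributions: [kg] · [m²/s²]
Adding exponents of each base unit: kg: 1, m: 2, s: -2
SI base units of kinetic energy: kg·m²/s²

The claimed units kg·m³/s² (exponents kg: 1, m: 3, s: -2) do not match the derived units kg·m²/s² (exponents kg: 1, m: 2, s: -2), so the claim is incorrect.

Answer: No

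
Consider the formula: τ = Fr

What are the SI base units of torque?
Units of each symbol in τ = Fr:
  F (force): kg·m/s²
  r (lever arm): m

Multiplying the contributions: [kg·m/s²] · [m]
Adding exponents of each base unit: kg: 1, m: 2, s: -2
SI base units of torque: kg·m²/s²

Answer: kg·m²/s²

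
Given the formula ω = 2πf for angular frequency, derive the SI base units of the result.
Units of each symbol in ω = 2πf:
  f (frequency): 1/s
  The factor 2π is dimensionless.

Multiplying the contributions: [1/s]
Adding exponents of each base unit: s: -1
SI base units of angular frequency: 1/s

Answer: 1/s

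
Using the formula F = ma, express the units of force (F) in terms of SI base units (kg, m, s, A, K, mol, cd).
Units of each symbol in F = ma:
  m (mass): kg
  a (acceleration): m/s²

Multiplying the contributions: [kg] · [m/s²]
Adding exponents of each base unit: kg: 1, m: 1, s: -2
SI base units of force: kg·m/s²

Answer: kg·m/s²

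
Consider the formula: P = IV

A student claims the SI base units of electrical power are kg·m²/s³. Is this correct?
Units of each symbol in P = IV:
  I (current): A
  V (voltage, in volts): kg·m²/(s³·A)

Multiplying the contributions: [A] · [kg·m²/(s³·A)]
Adding exponents of each base unit: kg: 1, m: 2, s: -3
SI base units of electrical power: kg·m²/s³

The claimed units kg·m²/s³ match the derived units, so the claim is correct.

Answer: Yes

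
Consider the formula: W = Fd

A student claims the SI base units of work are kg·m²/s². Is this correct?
Units of each symbol in W = Fd:
  F (force): kg·m/s²
  d (displacement): m

Multiplying the contributions: [kg·m/s²] · [m]
Adding exponents of each base unit: kg: 1, m: 2, s: -2
SI base units of work: kg·m²/s²

The claimed units kg·m²/s² match the derived units, so the claim is correct.

Answer: Yes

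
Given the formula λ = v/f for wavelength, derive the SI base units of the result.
Units of each symbol in λ = v/f:
  v (wave speed): m/s
  f (frequency): 1/s  → in the denominator, contributes s

Multiplying the contributions: [m/s] · [s]
Adding exponents of each base unit: m: 1
SI base units of wavelength: m

Answer: m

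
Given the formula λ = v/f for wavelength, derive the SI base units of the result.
Units of each symbol in λ = v/f:
  v (wave speed): m/s
  f (frequency): 1/s  → in the denominator, contributes s

Multiplying the contributions: [m/s] · [s]
Adding exponents of each base unit: m: 1
SI base units of wavelength: m

Answer: m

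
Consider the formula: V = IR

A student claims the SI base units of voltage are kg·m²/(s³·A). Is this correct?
Units of each symbol in V = IR:
  I (current): A
  R (resistance, in ohms): kg·m²/(s³·A²)

Multiplying the contributions: [A] · [kg·m²/(s³·A²)]
Adding exponents of each base unit: kg: 1, m: 2, s: -3, A: -1
SI base units of voltage: kg·m²/(s³·A)

The claimed units kg·m²/(s³·A) match the derived units, so the claim is correct.

Answer: Yes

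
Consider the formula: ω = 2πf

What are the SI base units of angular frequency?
Units of each symbol in ω = 2πf:
  f (frequency): 1/s
  The factor 2π is dimensionless.

Multiplying the contributions: [1/s]
Adding exponents of each base unit: s: -1
SI base units of angular frequency: 1/s

Answer: 1/s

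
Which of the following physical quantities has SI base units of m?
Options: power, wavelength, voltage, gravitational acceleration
Checking the SI base units of each option:
  power (P = W/t): kg·m²/s³  ✗
  wavelength (λ = v/f): m  ✓ matches
  voltage (V = IR): kg·m²/(s³·A)  ✗
  gravitational acceleration (g = GM/r²): m/s²  ✗

Only wavelength has units m.

Answer: wavelength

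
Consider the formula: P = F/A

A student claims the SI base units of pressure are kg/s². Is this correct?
Units of each symbol in P = F/A:
  F (force): kg·m/s²
  A (area): m²  → in the denominator, contributes 1/m²

Multiplying the contributions: [kg·m/s²] · [1/m²]
Adding exponents of each base unit: kg: 1, m: -1, s: -2
SI base units of pressure: kg/(m·s²)

The claimed units kg/s² (exponents kg: 1, s: -2) do not match the derived units kg/(m·s²) (exponents kg: 1, m: -1, s: -2), so the claim is incorrect.

Answer: No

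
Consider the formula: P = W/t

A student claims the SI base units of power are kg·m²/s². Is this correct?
Units of each symbol in P = W/t:
  W (work): kg·m²/s²
  t (time): s  → in the denominator, contributes 1/s

Multiplying the contributions: [kg·m²/s²] · [1/s]
Adding exponents of each base unit: kg: 1, m: 2, s: -3
SI base units of power: kg·m²/s³

The claimed units kg·m²/s² (exponents kg: 1, m: 2, s: -2) do not match the derived units kg·m²/s³ (exponents kg: 1, m: 2, s: -3), so the claim is incorrect.

Answer: No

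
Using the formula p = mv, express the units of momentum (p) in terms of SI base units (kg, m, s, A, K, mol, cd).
Units of each symbol in p = mv:
  m (mass): kg
  v (velocity): m/s

Multiplying the contributions: [kg] · [m/s]
Adding exponents of each base unit: kg: 1, m: 1, s: -1
SI base units of momentum: kg·m/s

Answer: kg·m/s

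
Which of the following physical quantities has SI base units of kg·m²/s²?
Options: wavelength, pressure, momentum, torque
Checking the SI base units of each option:
  wavelength (λ = v/f): m  ✗
  pressure (P = F/A): kg/(m·s²)  ✗
  momentum (p = mv): kg·m/s  ✗
  torque (τ = Fr): kg·m²/s²  ✓ matches

Only torque has units kg·m²/s².

Answer: torque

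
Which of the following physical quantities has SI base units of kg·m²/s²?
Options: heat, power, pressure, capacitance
Checking the SI base units of each option:
  heat (Q = mcΔT): kg·m²/s²  ✓ matches
  power (P = W/t): kg·m²/s³  ✗
  pressure (P = F/A): kg/(m·s²)  ✗
  capacitance (C = Q/V): s⁴·A²/(kg·m²)  ✗

Only heat has units kg·m²/s².

Answer: heat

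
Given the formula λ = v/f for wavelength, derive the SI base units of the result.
Units of each symbol in λ = v/f:
  v (wave speed): m/s
  f (frequency): 1/s  → in the denominator, contributes s

Multiplying the contributions: [m/s] · [s]
Adding exponents of each base unit: m: 1
SI base units of wavelength: m

Answer: m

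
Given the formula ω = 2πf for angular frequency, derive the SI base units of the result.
Units of each symbol in ω = 2πf:
  f (frequency): 1/s
  The factor 2π is dimensionless.

Multiplying the contributions: [1/s]
Adding exponents of each base unit: s: -1
SI base units of angular frequency: 1/s

Answer: 1/s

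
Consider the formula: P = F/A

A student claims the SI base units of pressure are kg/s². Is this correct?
Units of each symbol in P = F/A:
  F (force): kg·m/s²
  A (area): m²  → in the denominator, contributes 1/m²

Multiplying the contributions: [kg·m/s²] · [1/m²]
Adding exponents of each base unit: kg: 1, m: -1, s: -2
SI base units of pressure: kg/(m·s²)

The claimed units kg/s² (exponents kg: 1, s: -2) do not match the derived units kg/(m·s²) (exponents kg: 1, m: -1, s: -2), so the claim is incorrect.

Answer: No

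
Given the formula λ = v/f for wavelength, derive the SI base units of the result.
Units of each symbol in λ = v/f:
  v (wave speed): m/s
  f (frequency): 1/s  → in the denominator, contributes s

Multiplying the contributions: [m/s] · [s]
Adding exponents of each base unit: m: 1
SI base units of wavelength: m

Answer: m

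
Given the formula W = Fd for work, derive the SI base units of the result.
Units of each symbol in W = Fd:
  F (force): kg·m/s²
  d (displacement): m

Multiplying the contributions: [kg·m/s²] · [m]
Adding exponents of each base unit: kg: 1, m: 2, s: -2
SI base units of work: kg·m²/s²

Answer: kg·m²/s²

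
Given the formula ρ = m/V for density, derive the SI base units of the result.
Units of each symbol in ρ = m/V:
  m (mass): kg
  V (volume): m³  → in the denominator, contributes 1/m³

Multiplying the contributions: [kg] · [1/m³]
Adding exponents of each base unit: kg: 1, m: -3
SI base units of density: kg/m³

Answer: kg/m³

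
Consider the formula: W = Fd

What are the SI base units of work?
Units of each symbol in W = Fd:
  F (force): kg·m/s²
  d (displacement): m

Multiplying the contributions: [kg·m/s²] · [m]
Adding exponents of each base unit: kg: 1, m: 2, s: -2
SI base units of work: kg·m²/s²

Answer: kg·m²/s²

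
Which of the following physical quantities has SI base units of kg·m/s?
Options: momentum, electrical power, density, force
Checking the SI base units of each option:
  momentum (p = mv): kg·m/s  ✓ matches
  electrical power (P = IV): kg·m²/s³  ✗
  density (ρ = m/V): kg/m³  ✗
  force (F = ma): kg·m/s²  ✗

Only momentum has units kg·m/s.

Answer: momentum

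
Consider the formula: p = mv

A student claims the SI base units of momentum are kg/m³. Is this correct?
Units of each symbol in p = mv:
  m (mass): kg
  v (velocity): m/s

Multiplying the contributions: [kg] · [m/s]
Adding exponents of each base unit: kg: 1, m: 1, s: -1
SI base units of momentum: kg·m/s

The claimed units kg/m³ (exponents kg: 1, m: -3) do not match the derived units kg·m/s (exponents kg: 1, m: 1, s: -1), so the claim is incorrect.

Answer: No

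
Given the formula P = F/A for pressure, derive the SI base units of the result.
Units of each symbol in P = F/A:
  F (force): kg·m/s²
  A (area): m²  → in the denominator, contributes 1/m²

Multiplying the contributions: [kg·m/s²] · [1/m²]
Adding exponents of each base unit: kg: 1, m: -1, s: -2
SI base units of pressure: kg/(m·s²)

Answer: kg/(m·s²)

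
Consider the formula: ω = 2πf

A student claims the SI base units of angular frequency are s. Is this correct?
Units of each symbol in ω = 2πf:
  f (frequency): 1/s
  The factor 2π is dimensionless.

Multiplying the contributions: [1/s]
Adding exponents of each base unit: s: -1
SI base units of angular frequency: 1/s

The claimed units s (exponents s: 1) do not match the derived units 1/s (exponents s: -1), so the claim is incorrect.

Answer: No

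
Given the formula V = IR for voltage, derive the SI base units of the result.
Units of each symbol in V = IR:
  I (current): A
  R (resistance, in ohms): kg·m²/(s³·A²)

Multiplying the contributions: [A] · [kg·m²/(s³·A²)]
Adding exponents of each base unit: kg: 1, m: 2, s: -3, A: -1
SI base units of voltage: kg·m²/(s³·A)

Answer: kg·m²/(s³·A)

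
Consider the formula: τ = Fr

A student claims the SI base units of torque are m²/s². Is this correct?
Units of each symbol in τ = Fr:
  F (force): kg·m/s²
  r (lever arm): m

Multiplying the contributions: [kg·m/s²] · [m]
Adding exponents of each base unit: kg: 1, m: 2, s: -2
SI base units of torque: kg·m²/s²

The claimed units m²/s² (exponents m: 2, s: -2) do not match the derived units kg·m²/s² (exponents kg: 1, m: 2, s: -2), so the claim is incorrect.

Answer: No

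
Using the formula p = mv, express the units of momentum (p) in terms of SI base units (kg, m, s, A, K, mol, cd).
Units of each symbol in p = mv:
  m (mass): kg
  v (velocity): m/s

Multiplying the contributions: [kg] · [m/s]
Adding exponents of each base unit: kg: 1, m: 1, s: -1
SI base units of momentum: kg·m/s

Answer: kg·m/s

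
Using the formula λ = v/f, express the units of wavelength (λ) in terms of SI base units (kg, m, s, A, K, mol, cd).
Units of each symbol in λ = v/f:
  v (wave speed): m/s
  f (frequency): 1/s  → in the denominator, contributes s

Multiplying the contributions: [m/s] · [s]
Adding exponents of each base unit: m: 1
SI base units of wavelength: m

Answer: m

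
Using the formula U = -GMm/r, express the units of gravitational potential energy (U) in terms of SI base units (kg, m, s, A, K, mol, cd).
Units of each symbol in U = -GMm/r:
  G (gravitational constant): m³/(kg·s²)
  M (mass): kg
  m (mass): kg
  r (distance): m  → in the denominator, contributes 1/m
  The minus sign does not affect the units.

Multiplying the contributions: [m³/(kg·s²)] · [kg] · [kg] · [1/m]
Adding exponents of each base unit: kg: 1, m: 2, s: -2
SI base units of gravitational potential energy: kg·m²/s²

Answer: kg·m²/s²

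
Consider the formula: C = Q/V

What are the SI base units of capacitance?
Units of each symbol in C = Q/V:
  Q (charge, in coulombs): s·A
  V (voltage, in volts): kg·m²/(s³·A)  → in the denominator, contributes s³·A/(kg·m²)

Multiplying the contributions: [s·A] · [s³·A/(kg·m²)]
Adding exponents of each base unit: kg: -1, m: -2, s: 4, A: 2
SI base units of capacitance: s⁴·A²/(kg·m²)

Answer: s⁴·A²/(kg·m²)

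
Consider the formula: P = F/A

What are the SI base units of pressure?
Units of each symbol in P = F/A:
  F (force): kg·m/s²
  A (area): m²  → in the denominator, contributes 1/m²

Multiplying the contributions: [kg·m/s²] · [1/m²]
Adding exponents of each base unit: kg: 1, m: -1, s: -2
SI base units of pressure: kg/(m·s²)

Answer: kg/(m·s²)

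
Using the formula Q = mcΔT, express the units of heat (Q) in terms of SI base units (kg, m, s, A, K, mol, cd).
Units of each symbol in Q = mcΔT:
  m (mass): kg
  c (specific heat capacity, in J/(kg·K)): m²/(s²·K)
  ΔT (temperature change): K

Multiplying the contributions: [kg] · [m²/(s²·K)] · [K]
Adding exponents of each base unit: kg: 1, m: 2, s: -2
SI base units of heat: kg·m²/s²

Answer: kg·m²/s²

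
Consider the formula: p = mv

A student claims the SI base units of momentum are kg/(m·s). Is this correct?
Units of each symbol in p = mv:
  m (mass): kg
  v (velocity): m/s

Multiplying the contributions: [kg] · [m/s]
Adding exponents of each base unit: kg: 1, m: 1, s: -1
SI base units of momentum: kg·m/s

The claimed units kg/(m·s) (exponents kg: 1, m: -1, s: -1) do not match the derived units kg·m/s (exponents kg: 1, m: 1, s: -1), so the claim is incorrect.

Answer: No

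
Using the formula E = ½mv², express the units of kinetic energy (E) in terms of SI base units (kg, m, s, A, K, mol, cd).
Units of each symbol in E = ½mv²:
  m (mass): kg
  v (speed): m/s  → to the power 2, contributes m²/s²
  The factor ½ is dimensionless.

Multiplying the contributions: [kg] · [m²/s²]
Adding exponents of each base unit: kg: 1, m: 2, s: -2
SI base units of kinetic energy: kg·m²/s²

Answer: kg·m²/s²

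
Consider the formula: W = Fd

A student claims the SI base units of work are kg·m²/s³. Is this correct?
Units of each symbol in W = Fd:
  F (force): kg·m/s²
  d (displacement): m

Multiplying the contributions: [kg·m/s²] · [m]
Adding exponents of each base unit: kg: 1, m: 2, s: -2
SI base units of work: kg·m²/s²

The claimed units kg·m²/s³ (exponents kg: 1, m: 2, s: -3) do not match the derived units kg·m²/s² (exponents kg: 1, m: 2, s: -2), so the claim is incorrect.

Answer: No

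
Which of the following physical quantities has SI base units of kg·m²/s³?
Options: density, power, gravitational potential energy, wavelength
Checking the SI base units of each option:
  density (ρ = m/V): kg/m³  ✗
  power (P = W/t): kg·m²/s³  ✓ matches
  gravitational potential energy (U = -GMm/r): kg·m²/s²  ✗
  wavelength (λ = v/f): m  ✗

Only power has units kg·m²/s³.

Answer: power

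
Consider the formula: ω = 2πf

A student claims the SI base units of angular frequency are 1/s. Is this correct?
Units of each symbol in ω = 2πf:
  f (frequency): 1/s
  The factor 2π is dimensionless.

Multiplying the contributions: [1/s]
Adding exponents of each base unit: s: -1
SI base units of angular frequency: 1/s

The claimed units 1/s match the derived units, so the claim is correct.

Answer: Yes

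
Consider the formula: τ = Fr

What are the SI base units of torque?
Units of each symbol in τ = Fr:
  F (force): kg·m/s²
  r (lever arm): m

Multiplying the contributions: [kg·m/s²] · [m]
Adding exponents of each base unit: kg: 1, m: 2, s: -2
SI base units of torque: kg·m²/s²

Answer: kg·m²/s²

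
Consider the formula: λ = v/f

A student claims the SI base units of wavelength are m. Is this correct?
Units of each symbol in λ = v/f:
  v (wave speed): m/s
  f (frequency): 1/s  → in the denominator, contributes s

Multiplying the contributions: [m/s] · [s]
Adding exponents of each base unit: m: 1
SI base units of wavelength: m

The claimed units m match the derived units, so the claim is correct.

Answer: Yes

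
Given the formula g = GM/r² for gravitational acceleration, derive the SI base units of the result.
Units of each symbol in g = GM/r²:
  G (gravitational constant): m³/(kg·s²)
  M (mass): kg
  r (distance): m  → to the power 2 in the denominator, contributes 1/m²

Multiplying the contributions: [m³/(kg·s²)] · [kg] · [1/m²]
Adding exponents of each base unit: m: 1, s: -2
SI base units of gravitational acceleration: m/s²

Answer: m/s²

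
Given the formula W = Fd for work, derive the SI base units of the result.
Units of each symbol in W = Fd:
  F (force): kg·m/s²
  d (displacement): m

Multiplying the contributions: [kg·m/s²] · [m]
Adding exponents of each base unit: kg: 1, m: 2, s: -2
SI base units of work: kg·m²/s²

Answer: kg·m²/s²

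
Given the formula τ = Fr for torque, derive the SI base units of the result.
Units of each symbol in τ = Fr:
  F (force): kg·m/s²
  r (lever arm): m

Multiplying the contributions: [kg·m/s²] · [m]
Adding exponents of each base unit: kg: 1, m: 2, s: -2
SI base units of torque: kg·m²/s²

Answer: kg·m²/s²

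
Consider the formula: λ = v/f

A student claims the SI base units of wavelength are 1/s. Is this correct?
Units of each symbol in λ = v/f:
  v (wave speed): m/s
  f (frequency): 1/s  → in the denominator, contributes s

Multiplying the contributions: [m/s] · [s]
Adding exponents of each base unit: m: 1
SI base units of wavelength: m

The claimed units 1/s (exponents s: -1) do not match the derived units m (exponents m: 1), so the claim is incorrect.

Answer: No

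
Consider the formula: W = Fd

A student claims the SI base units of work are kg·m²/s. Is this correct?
Units of each symbol in W = Fd:
  F (force): kg·m/s²
  d (displacement): m

Multiplying the contributions: [kg·m/s²] · [m]
Adding exponents of each base unit: kg: 1, m: 2, s: -2
SI base units of work: kg·m²/s²

The claimed units kg·m²/s (exponents kg: 1, m: 2, s: -1) do not match the derived units kg·m²/s² (exponents kg: 1, m: 2, s: -2), so the claim is incorrect.

Answer: No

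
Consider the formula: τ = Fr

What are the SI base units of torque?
Units of each symbol in τ = Fr:
  F (force): kg·m/s²
  r (lever arm): m

Multiplying the contributions: [kg·m/s²] · [m]
Adding exponents of each base unit: kg: 1, m: 2, s: -2
SI base units of torque: kg·m²/s²

Answer: kg·m²/s²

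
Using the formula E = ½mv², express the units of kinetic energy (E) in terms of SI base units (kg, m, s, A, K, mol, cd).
Units of each symbol in E = ½mv²:
  m (mass): kg
  v (speed): m/s  → to the power 2, contributes m²/s²
  The factor ½ is dimensionless.

Multiplying the contributions: [kg] · [m²/s²]
Adding exponents of each base unit: kg: 1, m: 2, s: -2
SI base units of kinetic energy: kg·m²/s²

Answer: kg·m²/s²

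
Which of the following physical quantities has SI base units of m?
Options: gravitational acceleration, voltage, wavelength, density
Checking the SI base units of each option:
  gravitational acceleration (g = GM/r²): m/s²  ✗
  voltage (V = IR): kg·m²/(s³·A)  ✗
  wavelength (λ = v/f): m  ✓ matches
  density (ρ = m/V): kg/m³  ✗

Only wavelength has units m.

Answer: wavelength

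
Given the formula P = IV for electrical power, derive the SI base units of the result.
Units of each symbol in P = IV:
  I (current): A
  V (voltage, in volts): kg·m²/(s³·A)

Multiplying the contributions: [A] · [kg·m²/(s³·A)]
Adding exponents of each base unit: kg: 1, m: 2, s: -3
SI base units of electrical power: kg·m²/s³

Answer: kg·m²/s³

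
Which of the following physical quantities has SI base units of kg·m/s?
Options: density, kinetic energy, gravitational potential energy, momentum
Checking the SI base units of each option:
  density (ρ = m/V): kg/m³  ✗
  kinetic energy (E = ½mv²): kg·m²/s²  ✗
  gravitational potential energy (U = -GMm/r): kg·m²/s²  ✗
  momentum (p = mv): kg·m/s  ✓ matches

Only momentum has units kg·m/s.

Answer: momentum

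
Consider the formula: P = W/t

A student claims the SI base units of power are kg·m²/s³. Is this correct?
Units of each symbol in P = W/t:
  W (work): kg·m²/s²
  t (time): s  → in the denominator, contributes 1/s

Multiplying the contributions: [kg·m²/s²] · [1/s]
Adding exponents of each base unit: kg: 1, m: 2, s: -3
SI base units of power: kg·m²/s³

The claimed units kg·m²/s³ match the derived units, so the claim is correct.

Answer: Yes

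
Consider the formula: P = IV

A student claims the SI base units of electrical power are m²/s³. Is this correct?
Units of each symbol in P = IV:
  I (current): A
  V (voltage, in volts): kg·m²/(s³·A)

Multiplying the contributions: [A] · [kg·m²/(s³·A)]
Adding exponents of each base unit: kg: 1, m: 2, s: -3
SI base units of electrical power: kg·m²/s³

The claimed units m²/s³ (exponents m: 2, s: -3) do not match the derived units kg·m²/s³ (exponents kg: 1, m: 2, s: -3), so the claim is incorrect.

Answer: No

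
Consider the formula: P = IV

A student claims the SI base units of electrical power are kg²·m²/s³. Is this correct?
Units of each symbol in P = IV:
  I (current): A
  V (voltage, in volts): kg·m²/(s³·A)

Multiplying the contributions: [A] · [kg·m²/(s³·A)]
Adding exponents of each base unit: kg: 1, m: 2, s: -3
SI base units of electrical power: kg·m²/s³

The claimed units kg²·m²/s³ (exponents kg: 2, m: 2, s: -3) do not match the derived units kg·m²/s³ (exponents kg: 1, m: 2, s: -3), so the claim is incorrect.

Answer: No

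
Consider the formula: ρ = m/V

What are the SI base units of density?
Units of each symbol in ρ = m/V:
  m (mass): kg
  V (volume): m³  → in the denominator, contributes 1/m³

Multiplying the contributions: [kg] · [1/m³]
Adding exponents of each base unit: kg: 1, m: -3
SI base units of density: kg/m³

Answer: kg/m³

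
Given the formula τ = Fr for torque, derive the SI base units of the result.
Units of each symbol in τ = Fr:
  F (force): kg·m/s²
  r (lever arm): m

Multiplying the contributions: [kg·m/s²] · [m]
Adding exponents of each base unit: kg: 1, m: 2, s: -2
SI base units of torque: kg·m²/s²

Answer: kg·m²/s²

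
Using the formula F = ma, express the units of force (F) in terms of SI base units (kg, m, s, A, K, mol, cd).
Units of each symbol in F = ma:
  m (mass): kg
  a (acceleration): m/s²

Multiplying the contributions: [kg] · [m/s²]
Adding exponents of each base unit: kg: 1, m: 1, s: -2
SI base units of force: kg·m/s²

Answer: kg·m/s²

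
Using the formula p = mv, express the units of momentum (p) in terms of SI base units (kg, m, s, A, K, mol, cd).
Units of each symbol in p = mv:
  m (mass): kg
  v (velocity): m/s

Multiplying the contributions: [kg] · [m/s]
Adding exponents of each base unit: kg: 1, m: 1, s: -1
SI base units of momentum: kg·m/s

Answer: kg·m/s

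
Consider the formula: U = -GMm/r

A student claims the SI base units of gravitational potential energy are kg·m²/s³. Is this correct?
Units of each symbol in U = -GMm/r:
  G (gravitational constant): m³/(kg·s²)
  M (mass): kg
  m (mass): kg
  r (distance): m  → in the denominator, contributes 1/m
  The minus sign does not affect the units.

Multiplying the contributions: [m³/(kg·s²)] · [kg] · [kg] · [1/m]
Adding exponents of each base unit: kg: 1, m: 2, s: -2
SI base units of gravitational potential energy: kg·m²/s²

The claimed units kg·m²/s³ (exponents kg: 1, m: 2, s: -3) do not match the derived units kg·m²/s² (exponents kg: 1, m: 2, s: -2), so the claim is incorrect.

Answer: No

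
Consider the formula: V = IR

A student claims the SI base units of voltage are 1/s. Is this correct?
Units of each symbol in V = IR:
  I (current): A
  R (resistance, in ohms): kg·m²/(s³·A²)

Multiplying the contributions: [A] · [kg·m²/(s³·A²)]
Adding exponents of each base unit: kg: 1, m: 2, s: -3, A: -1
SI base units of voltage: kg·m²/(s³·A)

The claimed units 1/s (exponents s: -1) do not match the derived units kg·m²/(s³·A) (exponents kg: 1, m: 2, s: -3, A: -1), so the claim is incorrect.

Answer: No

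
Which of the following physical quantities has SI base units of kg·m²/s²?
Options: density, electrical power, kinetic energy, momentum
Checking the SI base units of each option:
  density (ρ = m/V): kg/m³  ✗
  electrical power (P = IV): kg·m²/s³  ✗
  kinetic energy (E = ½mv²): kg·m²/s²  ✓ matches
  momentum (p = mv): kg·m/s  ✗

Only kinetic energy has units kg·m²/s².

Answer: kinetic energy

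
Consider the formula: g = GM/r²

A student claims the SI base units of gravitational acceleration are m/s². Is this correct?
Units of each symbol in g = GM/r²:
  G (gravitational constant): m³/(kg·s²)
  M (mass): kg
  r (distance): m  → to the power 2 in the denominator, contributes 1/m²

Multiplying the contributions: [m³/(kg·s²)] · [kg] · [1/m²]
Adding exponents of each base unit: m: 1, s: -2
SI base units of gravitational acceleration: m/s²

The claimed units m/s² match the derived units, so the claim is correct.

Answer: Yes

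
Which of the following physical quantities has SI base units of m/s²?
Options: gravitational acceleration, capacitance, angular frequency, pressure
Checking the SI base units of each option:
  gravitational acceleration (g = GM/r²): m/s²  ✓ matches
  capacitance (C = Q/V): s⁴·A²/(kg·m²)  ✗
  angular frequency (ω = 2πf): 1/s  ✗
  pressure (P = F/A): kg/(m·s²)  ✗

Only gravitational acceleration has units m/s².

Answer: gravitational acceleration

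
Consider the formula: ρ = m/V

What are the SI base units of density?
Units of each symbol in ρ = m/V:
  m (mass): kg
  V (volume): m³  → in the denominator, contributes 1/m³

Multiplying the contributions: [kg] · [1/m³]
Adding exponents of each base unit: kg: 1, m: -3
SI base units of density: kg/m³

Answer: kg/m³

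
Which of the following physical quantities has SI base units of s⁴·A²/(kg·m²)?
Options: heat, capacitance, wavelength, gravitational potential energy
Checking the SI base units of each option:
  heat (Q = mcΔT): kg·m²/s²  ✗
  capacitance (C = Q/V): s⁴·A²/(kg·m²)  ✓ matches
  wavelength (λ = v/f): m  ✗
  gravitational potential energy (U = -GMm/r): kg·m²/s²  ✗

Only capacitance has units s⁴·A²/(kg·m²).

Answer: capacitance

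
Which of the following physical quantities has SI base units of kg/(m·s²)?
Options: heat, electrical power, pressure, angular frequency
Checking the SI base units of each option:
  heat (Q = mcΔT): kg·m²/s²  ✗
  electrical power (P = IV): kg·m²/s³  ✗
  pressure (P = F/A): kg/(m·s²)  ✓ matches
  angular frequency (ω = 2πf): 1/s  ✗

Only pressure has units kg/(m·s²).

Answer: pressure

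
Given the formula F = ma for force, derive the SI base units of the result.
Units of each symbol in F = ma:
  m (mass): kg
  a (acceleration): m/s²

Multiplying the contributions: [kg] · [m/s²]
Adding exponents of each base unit: kg: 1, m: 1, s: -2
SI base units of force: kg·m/s²

Answer: kg·m/s²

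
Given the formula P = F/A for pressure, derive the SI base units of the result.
Units of each symbol in P = F/A:
  F (force): kg·m/s²
  A (area): m²  → in the denominator, contributes 1/m²

Multiplying the contributions: [kg·m/s²] · [1/m²]
Adding exponents of each base unit: kg: 1, m: -1, s: -2
SI base units of pressure: kg/(m·s²)

Answer: kg/(m·s²)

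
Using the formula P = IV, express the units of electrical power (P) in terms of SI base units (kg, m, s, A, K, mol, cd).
Units of each symbol in P = IV:
  I (current): A
  V (voltage, in volts): kg·m²/(s³·A)

Multiplying the contributions: [A] · [kg·m²/(s³·A)]
Adding exponents of each base unit: kg: 1, m: 2, s: -3
SI base units of electrical power: kg·m²/s³

Answer: kg·m²/s³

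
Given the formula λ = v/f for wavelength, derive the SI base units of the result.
Units of each symbol in λ = v/f:
  v (wave speed): m/s
  f (frequency): 1/s  → in the denominator, contributes s

Multiplying the contributions: [m/s] · [s]
Adding exponents of each base unit: m: 1
SI base units of wavelength: m

Answer: m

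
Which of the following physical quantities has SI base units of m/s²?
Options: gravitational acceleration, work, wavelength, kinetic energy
Checking the SI base units of each option:
  gravitational acceleration (g = GM/r²): m/s²  ✓ matches
  work (W = Fd): kg·m²/s²  ✗
  wavelength (λ = v/f): m  ✗
  kinetic energy (E = ½mv²): kg·m²/s²  ✗

Only gravitational acceleration has units m/s².

Answer: gravitational acceleration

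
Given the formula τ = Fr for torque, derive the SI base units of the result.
Units of each symbol in τ = Fr:
  F (force): kg·m/s²
  r (lever arm): m

Multiplying the contributions: [kg·m/s²] · [m]
Adding exponents of each base unit: kg: 1, m: 2, s: -2
SI base units of torque: kg·m²/s²

Answer: kg·m²/s²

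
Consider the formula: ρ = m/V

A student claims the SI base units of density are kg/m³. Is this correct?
Units of each symbol in ρ = m/V:
  m (mass): kg
  V (volume): m³  → in the denominator, contributes 1/m³

Multiplying the contributions: [kg] · [1/m³]
Adding exponents of each base unit: kg: 1, m: -3
SI base units of density: kg/m³

The claimed units kg/m³ match the derived units, so the claim is correct.

Answer: Yes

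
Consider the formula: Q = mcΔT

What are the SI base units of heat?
Units of each symbol in Q = mcΔT:
  m (mass): kg
  c (specific heat capacity, in J/(kg·K)): m²/(s²·K)
  ΔT (temperature change): K

Multiplying the contributions: [kg] · [m²/(s²·K)] · [K]
Adding exponents of each base unit: kg: 1, m: 2, s: -2
SI base units of heat: kg·m²/s²

Answer: kg·m²/s²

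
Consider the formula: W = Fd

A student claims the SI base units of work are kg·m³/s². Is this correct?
Units of each symbol in W = Fd:
  F (force): kg·m/s²
  d (displacement): m

Multiplying the contributions: [kg·m/s²] · [m]
Adding exponents of each base unit: kg: 1, m: 2, s: -2
SI base units of work: kg·m²/s²

The claimed units kg·m³/s² (exponents kg: 1, m: 3, s: -2) do not match the derived units kg·m²/s² (exponents kg: 1, m: 2, s: -2), so the claim is incorrect.

Answer: No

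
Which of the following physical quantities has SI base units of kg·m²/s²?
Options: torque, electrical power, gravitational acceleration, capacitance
Checking the SI base units of each option:
  torque (τ = Fr): kg·m²/s²  ✓ matches
  electrical power (P = IV): kg·m²/s³  ✗
  gravitational acceleration (g = GM/r²): m/s²  ✗
  capacitance (C = Q/V): s⁴·A²/(kg·m²)  ✗

Only torque has units kg·m²/s².

Answer: torque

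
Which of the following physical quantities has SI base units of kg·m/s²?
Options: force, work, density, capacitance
Checking the SI base units of each option:
  force (F = ma): kg·m/s²  ✓ matches
  work (W = Fd): kg·m²/s²  ✗
  density (ρ = m/V): kg/m³  ✗
  capacitance (C = Q/V): s⁴·A²/(kg·m²)  ✗

Only force has units kg·m/s².

Answer: force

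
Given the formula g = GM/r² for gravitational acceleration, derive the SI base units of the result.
Units of each symbol in g = GM/r²:
  G (gravitational constant): m³/(kg·s²)
  M (mass): kg
  r (distance): m  → to the power 2 in the denominator, contributes 1/m²

Multiplying the contributions: [m³/(kg·s²)] · [kg] · [1/m²]
Adding exponents of each base unit: m: 1, s: -2
SI base units of gravitational acceleration: m/s²

Answer: m/s²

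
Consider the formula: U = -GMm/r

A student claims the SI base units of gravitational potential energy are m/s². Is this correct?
Units of each symbol in U = -GMm/r:
  G (gravitational constant): m³/(kg·s²)
  M (mass): kg
  m (mass): kg
  r (distance): m  → in the denominator, contributes 1/m
  The minus sign does not affect the units.

Multiplying the contributions: [m³/(kg·s²)] · [kg] · [kg] · [1/m]
Adding exponents of each base unit: kg: 1, m: 2, s: -2
SI base units of gravitational potential energy: kg·m²/s²

The claimed units m/s² (exponents m: 1, s: -2) do not match the derived units kg·m²/s² (exponents kg: 1, m: 2, s: -2), so the claim is incorrect.

Answer: No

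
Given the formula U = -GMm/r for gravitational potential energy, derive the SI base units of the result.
Units of each symbol in U = -GMm/r:
  G (gravitational constant): m³/(kg·s²)
  M (mass): kg
  m (mass): kg
  r (distance): m  → in the denominator, contributes 1/m
  The minus sign does not affect the units.

Multiplying the contributions: [m³/(kg·s²)] · [kg] · [kg] · [1/m]
Adding exponents of each base unit: kg: 1, m: 2, s: -2
SI base units of gravitational potential energy: kg·m²/s²

Answer: kg·m²/s²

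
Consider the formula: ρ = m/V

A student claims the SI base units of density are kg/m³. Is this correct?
Units of each symbol in ρ = m/V:
  m (mass): kg
  V (volume): m³  → in the denominator, contributes 1/m³

Multiplying the contributions: [kg] · [1/m³]
Adding exponents of each base unit: kg: 1, m: -3
SI base units of density: kg/m³

The claimed units kg/m³ match the derived units, so the claim is correct.

Answer: Yes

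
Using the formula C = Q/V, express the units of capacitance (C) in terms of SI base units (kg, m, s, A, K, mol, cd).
Units of each symbol in C = Q/V:
  Q (charge, in coulombs): s·A
  V (voltage, in volts): kg·m²/(s³·A)  → in the denominator, contributes s³·A/(kg·m²)

Multiplying the contributions: [s·A] · [s³·A/(kg·m²)]
Adding exponents of each base unit: kg: -1, m: -2, s: 4, A: 2
SI base units of capacitance: s⁴·A²/(kg·m²)

Answer: s⁴·A²/(kg·m²)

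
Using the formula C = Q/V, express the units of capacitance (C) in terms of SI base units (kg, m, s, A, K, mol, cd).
Units of each symbol in C = Q/V:
  Q (charge, in coulombs): s·A
  V (voltage, in volts): kg·m²/(s³·A)  → in the denominator, contributes s³·A/(kg·m²)

Multiplying the contributions: [s·A] · [s³·A/(kg·m²)]
Adding exponents of each base unit: kg: -1, m: -2, s: 4, A: 2
SI base units of capacitance: s⁴·A²/(kg·m²)

Answer: s⁴·A²/(kg·m²)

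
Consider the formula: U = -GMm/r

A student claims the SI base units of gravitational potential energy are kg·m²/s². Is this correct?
Units of each symbol in U = -GMm/r:
  G (gravitational constant): m³/(kg·s²)
  M (mass): kg
  m (mass): kg
  r (distance): m  → in the denominator, contributes 1/m
  The minus sign does not affect the units.

Multiplying the contributions: [m³/(kg·s²)] · [kg] · [kg] · [1/m]
Adding exponents of each base unit: kg: 1, m: 2, s: -2
SI base units of gravitational potential energy: kg·m²/s²

The claimed units kg·m²/s² match the derived units, so the claim is correct.

Answer: Yes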